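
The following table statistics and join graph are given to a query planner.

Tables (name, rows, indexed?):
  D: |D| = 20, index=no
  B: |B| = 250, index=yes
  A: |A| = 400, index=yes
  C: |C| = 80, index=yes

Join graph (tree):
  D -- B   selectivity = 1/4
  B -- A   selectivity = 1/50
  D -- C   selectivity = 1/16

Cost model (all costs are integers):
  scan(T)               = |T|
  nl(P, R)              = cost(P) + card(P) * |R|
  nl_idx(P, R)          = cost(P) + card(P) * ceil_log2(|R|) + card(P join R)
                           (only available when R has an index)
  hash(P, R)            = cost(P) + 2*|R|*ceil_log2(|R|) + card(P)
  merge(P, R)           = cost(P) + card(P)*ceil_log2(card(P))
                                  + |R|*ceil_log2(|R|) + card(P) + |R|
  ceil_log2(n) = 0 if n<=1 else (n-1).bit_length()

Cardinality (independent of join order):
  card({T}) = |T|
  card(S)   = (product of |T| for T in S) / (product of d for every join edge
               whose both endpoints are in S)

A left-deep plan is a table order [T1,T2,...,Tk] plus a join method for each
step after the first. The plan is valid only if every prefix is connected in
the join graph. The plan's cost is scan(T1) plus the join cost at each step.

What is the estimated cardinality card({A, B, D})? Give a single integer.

Tables in S: A(400), B(250), D(20)
Edges inside S: D-B(d=4), B-A(d=50)
numerator = 400 * 250 * 20 = 2000000
denominator = 4 * 50 = 200
card(S) = 2000000 / 200 = 10000

10000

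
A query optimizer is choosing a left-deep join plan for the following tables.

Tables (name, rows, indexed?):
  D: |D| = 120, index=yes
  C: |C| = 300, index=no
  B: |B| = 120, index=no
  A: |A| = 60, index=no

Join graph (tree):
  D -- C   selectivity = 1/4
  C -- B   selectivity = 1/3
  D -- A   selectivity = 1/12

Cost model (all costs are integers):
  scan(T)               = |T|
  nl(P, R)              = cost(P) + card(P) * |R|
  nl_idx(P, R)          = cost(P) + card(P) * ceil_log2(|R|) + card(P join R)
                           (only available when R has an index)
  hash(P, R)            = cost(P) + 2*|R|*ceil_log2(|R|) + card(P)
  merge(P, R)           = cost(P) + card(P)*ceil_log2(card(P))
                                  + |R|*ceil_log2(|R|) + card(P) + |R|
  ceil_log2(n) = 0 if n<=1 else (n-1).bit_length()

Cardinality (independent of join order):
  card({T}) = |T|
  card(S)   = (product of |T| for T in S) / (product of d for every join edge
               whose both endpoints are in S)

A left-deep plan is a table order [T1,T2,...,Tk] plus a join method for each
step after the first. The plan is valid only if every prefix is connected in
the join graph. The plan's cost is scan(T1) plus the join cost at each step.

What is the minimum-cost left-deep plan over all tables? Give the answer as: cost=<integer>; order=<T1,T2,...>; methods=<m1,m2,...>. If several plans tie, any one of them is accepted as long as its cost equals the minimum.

cost=53640; order=D,A,C,B; methods=hash,hash,hash

Selinger DP (subsets sized 1..n):
  {D}: scan cost=120, card=120
  {C}: scan cost=300, card=300
  {B}: scan cost=120, card=120
  {A}: scan cost=60, card=60
  {CD}: card=9000; try (D,hash)→2280, (C,merge)→4080, (D,merge)→4260, (C,hash)→5640, (D,nl_idx)→11400, (C,nl)→36120 …(+1); best=2280 via (D,hash)
  {AD}: card=600; try (A,hash)→960, (D,nl_idx)→1080, (D,merge)→1440, (A,merge)→1500, (D,hash)→1800, (D,nl)→7260 …(+1); best=960 via (A,hash)
  {BC}: card=12000; try (B,hash)→2280, (C,merge)→4080, (B,merge)→4260, (C,hash)→5640, (C,nl)→36120, (B,nl)→36300; best=2280 via (B,hash)
  {BCD}: card=360000; try (B,hash)→12960, (D,hash)→15960, (B,merge)→138240, (D,merge)→183240, (D,nl_idx)→446280, (B,nl)→1082280 …(+1); best=12960 via (B,hash)
  {ACD}: card=45000; try (C,hash)→6960, (C,merge)→10560, (A,hash)→12000, (A,merge)→137700, (C,nl)→180960, (A,nl)→542280; best=6960 via (C,hash)
  {ABCD}: card=1800000; try (B,hash)→53640, (A,hash)→373680, (B,merge)→772920, (B,nl)→5406960, (A,merge)→7213380, (A,nl)→21612960; best=53640 via (B,hash)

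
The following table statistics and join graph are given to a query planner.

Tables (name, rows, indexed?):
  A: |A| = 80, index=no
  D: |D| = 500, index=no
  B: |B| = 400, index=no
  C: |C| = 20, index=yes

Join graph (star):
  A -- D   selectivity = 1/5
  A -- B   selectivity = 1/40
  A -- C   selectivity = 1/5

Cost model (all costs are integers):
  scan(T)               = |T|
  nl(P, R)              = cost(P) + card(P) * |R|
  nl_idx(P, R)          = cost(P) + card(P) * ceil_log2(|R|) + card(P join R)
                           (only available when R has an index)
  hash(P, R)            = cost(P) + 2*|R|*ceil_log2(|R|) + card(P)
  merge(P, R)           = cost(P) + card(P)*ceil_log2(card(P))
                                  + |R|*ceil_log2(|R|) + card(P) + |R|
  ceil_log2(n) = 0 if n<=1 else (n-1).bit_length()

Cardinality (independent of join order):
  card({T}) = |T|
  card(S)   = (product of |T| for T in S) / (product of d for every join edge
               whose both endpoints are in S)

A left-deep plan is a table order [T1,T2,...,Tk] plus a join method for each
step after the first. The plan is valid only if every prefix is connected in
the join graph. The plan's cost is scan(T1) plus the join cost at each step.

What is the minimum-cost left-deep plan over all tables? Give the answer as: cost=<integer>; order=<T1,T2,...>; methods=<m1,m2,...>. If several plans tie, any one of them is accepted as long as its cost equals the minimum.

cost=15120; order=B,A,C,D; methods=hash,hash,hash

Selinger DP (subsets sized 1..n):
  {A}: scan cost=80, card=80
  {D}: scan cost=500, card=500
  {B}: scan cost=400, card=400
  {C}: scan cost=20, card=20
  {AD}: card=8000; try (A,hash)→2120, (D,merge)→5720, (A,merge)→6140, (D,hash)→9160, (D,nl)→40080, (A,nl)→40500; best=2120 via (A,hash)
  {AB}: card=800; try (A,hash)→1920, (B,merge)→4720, (A,merge)→5040, (B,hash)→7360, (B,nl)→32080, (A,nl)→32400; best=1920 via (A,hash)
  {AC}: card=320; try (C,hash)→360, (A,merge)→780, (C,nl_idx)→800, (C,merge)→840, (A,hash)→1160, (A,nl)→1620 …(+1); best=360 via (C,hash)
  {ABD}: card=80000; try (D,hash)→11720, (D,merge)→15720, (B,hash)→17320, (B,merge)→118120, (D,nl)→401920, (B,nl)→3202120; best=11720 via (D,hash)
  {ACD}: card=32000; try (D,merge)→8560, (D,hash)→9680, (C,hash)→10320, (C,nl_idx)→74120, (C,merge)→114240, (D,nl)→160360 …(+1); best=8560 via (D,merge)
  {ABC}: card=3200; try (C,hash)→2920, (B,merge)→7560, (B,hash)→7880, (C,nl_idx)→9120, (C,merge)→10840, (C,nl)→17920 …(+1); best=2920 via (C,hash)
  {ABCD}: card=320000; try (D,hash)→15120, (B,hash)→47760, (D,merge)→49520, (C,hash)→91920, (B,merge)→524560, (C,nl_idx)→731720 …(+4); best=15120 via (D,hash)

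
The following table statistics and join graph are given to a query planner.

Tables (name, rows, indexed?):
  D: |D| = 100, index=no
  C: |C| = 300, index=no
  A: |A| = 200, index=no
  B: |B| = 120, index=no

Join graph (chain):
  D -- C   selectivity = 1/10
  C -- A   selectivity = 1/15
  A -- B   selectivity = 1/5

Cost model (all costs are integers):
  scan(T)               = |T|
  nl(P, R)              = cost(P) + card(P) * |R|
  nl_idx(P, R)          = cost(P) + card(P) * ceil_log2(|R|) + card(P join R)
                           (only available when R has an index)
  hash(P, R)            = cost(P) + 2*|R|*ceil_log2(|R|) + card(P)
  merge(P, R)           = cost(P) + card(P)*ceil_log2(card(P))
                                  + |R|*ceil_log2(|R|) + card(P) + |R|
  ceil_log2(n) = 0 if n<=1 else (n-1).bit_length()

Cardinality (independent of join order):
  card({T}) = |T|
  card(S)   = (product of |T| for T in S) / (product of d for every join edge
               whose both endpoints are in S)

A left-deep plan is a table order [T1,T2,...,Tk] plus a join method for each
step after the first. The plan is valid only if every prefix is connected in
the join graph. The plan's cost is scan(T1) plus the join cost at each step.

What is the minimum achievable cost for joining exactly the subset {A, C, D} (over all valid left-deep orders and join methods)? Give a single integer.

8200

Selinger DP over subsets of {A,C,D}:
  {D}: scan cost=100, card=100
  {C}: scan cost=300, card=300
  {A}: scan cost=200, card=200
  {CD}: card=3000; try (D,hash)→2000, (C,merge)→3900, (D,merge)→4100, (C,hash)→5600, (C,nl)→30100, (D,nl)→30300; best=2000 via (D,hash)
  {AC}: card=4000; try (A,hash)→3800, (C,merge)→5000, (A,merge)→5100, (C,hash)→5800, (C,nl)→60200, (A,nl)→60300; best=3800 via (A,hash)
  {ACD}: card=40000; try (A,hash)→8200, (D,hash)→9200, (A,merge)→42800, (D,merge)→56600, (D,nl)→403800, (A,nl)→602000; best=8200 via (A,hash)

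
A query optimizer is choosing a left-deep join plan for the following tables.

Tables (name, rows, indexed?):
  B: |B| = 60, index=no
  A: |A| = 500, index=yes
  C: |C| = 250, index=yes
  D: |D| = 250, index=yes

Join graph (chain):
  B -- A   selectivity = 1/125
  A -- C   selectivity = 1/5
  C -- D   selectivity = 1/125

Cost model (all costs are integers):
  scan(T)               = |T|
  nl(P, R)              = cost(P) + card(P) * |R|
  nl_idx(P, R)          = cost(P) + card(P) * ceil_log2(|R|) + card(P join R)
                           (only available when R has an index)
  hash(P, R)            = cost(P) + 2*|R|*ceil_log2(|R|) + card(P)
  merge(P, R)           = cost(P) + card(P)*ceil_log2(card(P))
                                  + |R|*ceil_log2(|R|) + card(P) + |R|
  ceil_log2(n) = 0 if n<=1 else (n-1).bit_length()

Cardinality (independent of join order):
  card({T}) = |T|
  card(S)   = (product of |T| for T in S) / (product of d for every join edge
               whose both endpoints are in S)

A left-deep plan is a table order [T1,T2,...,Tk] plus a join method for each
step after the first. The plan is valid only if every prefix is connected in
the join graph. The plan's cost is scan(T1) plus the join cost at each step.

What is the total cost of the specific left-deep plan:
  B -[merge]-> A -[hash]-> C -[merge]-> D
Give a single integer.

step 1: scan B: cost=60, card=60
step 2: join A via merge
    card(P join A) = 60*500/(125) = 240
    cost = 60 + 60*6 + 500*9 + 60 + 500 = 5480
step 3: join C via hash
    card(P join C) = 240*250/(5) = 12000
    cost = 5480 + 2*250*8 + 240 = 9720
step 4: join D via merge
    card(P join D) = 12000*250/(125) = 24000
    cost = 9720 + 12000*14 + 250*8 + 12000 + 250 = 191970

191970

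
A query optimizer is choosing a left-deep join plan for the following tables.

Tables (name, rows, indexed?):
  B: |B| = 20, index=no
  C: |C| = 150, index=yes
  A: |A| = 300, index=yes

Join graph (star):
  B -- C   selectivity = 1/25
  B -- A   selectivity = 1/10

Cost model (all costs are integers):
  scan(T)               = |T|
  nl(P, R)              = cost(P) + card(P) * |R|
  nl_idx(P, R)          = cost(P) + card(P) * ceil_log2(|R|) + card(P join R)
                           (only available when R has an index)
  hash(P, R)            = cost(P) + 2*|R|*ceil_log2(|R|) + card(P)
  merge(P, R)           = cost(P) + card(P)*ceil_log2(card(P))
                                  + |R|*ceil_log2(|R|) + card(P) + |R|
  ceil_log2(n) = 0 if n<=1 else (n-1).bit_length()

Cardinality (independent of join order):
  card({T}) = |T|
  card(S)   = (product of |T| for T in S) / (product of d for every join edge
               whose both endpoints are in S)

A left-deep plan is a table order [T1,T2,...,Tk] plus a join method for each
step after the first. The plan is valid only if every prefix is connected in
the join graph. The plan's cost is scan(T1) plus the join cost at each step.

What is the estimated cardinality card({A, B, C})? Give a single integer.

3600

Tables in S: A(300), B(20), C(150)
Edges inside S: B-C(d=25), B-A(d=10)
numerator = 300 * 20 * 150 = 900000
denominator = 25 * 10 = 250
card(S) = 900000 / 250 = 3600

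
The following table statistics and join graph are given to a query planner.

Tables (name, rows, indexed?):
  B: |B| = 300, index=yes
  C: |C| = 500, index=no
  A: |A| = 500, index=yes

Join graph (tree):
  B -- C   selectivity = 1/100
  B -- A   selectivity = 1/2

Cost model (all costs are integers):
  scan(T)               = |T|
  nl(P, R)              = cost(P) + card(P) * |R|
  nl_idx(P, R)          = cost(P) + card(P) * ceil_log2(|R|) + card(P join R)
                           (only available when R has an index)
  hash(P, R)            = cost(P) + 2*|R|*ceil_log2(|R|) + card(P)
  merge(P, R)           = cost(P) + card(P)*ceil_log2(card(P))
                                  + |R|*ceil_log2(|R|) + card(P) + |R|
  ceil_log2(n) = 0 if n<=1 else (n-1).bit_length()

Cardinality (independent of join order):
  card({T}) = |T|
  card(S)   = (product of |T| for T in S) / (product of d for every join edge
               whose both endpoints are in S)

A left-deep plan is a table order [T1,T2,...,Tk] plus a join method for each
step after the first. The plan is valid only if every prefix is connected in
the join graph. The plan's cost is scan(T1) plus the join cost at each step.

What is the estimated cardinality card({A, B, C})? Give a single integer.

375000

Tables in S: A(500), B(300), C(500)
Edges inside S: B-C(d=100), B-A(d=2)
numerator = 500 * 300 * 500 = 75000000
denominator = 100 * 2 = 200
card(S) = 75000000 / 200 = 375000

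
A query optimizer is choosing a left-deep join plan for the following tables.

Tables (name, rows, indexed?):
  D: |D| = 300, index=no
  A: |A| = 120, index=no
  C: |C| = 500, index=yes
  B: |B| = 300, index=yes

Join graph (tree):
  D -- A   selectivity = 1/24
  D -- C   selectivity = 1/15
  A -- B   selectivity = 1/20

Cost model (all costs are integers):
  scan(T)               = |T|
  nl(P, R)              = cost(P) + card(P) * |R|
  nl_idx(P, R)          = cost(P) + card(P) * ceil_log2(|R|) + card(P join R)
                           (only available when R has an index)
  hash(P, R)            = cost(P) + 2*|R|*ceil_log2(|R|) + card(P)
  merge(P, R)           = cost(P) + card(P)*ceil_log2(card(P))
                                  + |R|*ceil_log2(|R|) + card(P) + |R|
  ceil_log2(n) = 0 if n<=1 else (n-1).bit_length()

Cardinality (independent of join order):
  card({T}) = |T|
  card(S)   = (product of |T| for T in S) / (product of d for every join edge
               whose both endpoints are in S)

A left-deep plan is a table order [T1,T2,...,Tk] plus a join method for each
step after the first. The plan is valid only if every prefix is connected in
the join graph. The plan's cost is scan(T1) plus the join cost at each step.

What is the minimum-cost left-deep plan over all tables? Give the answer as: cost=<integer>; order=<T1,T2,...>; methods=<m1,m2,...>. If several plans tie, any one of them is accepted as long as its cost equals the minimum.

cost=40680; order=D,A,B,C; methods=hash,hash,hash

Selinger DP (subsets sized 1..n):
  {D}: scan cost=300, card=300
  {A}: scan cost=120, card=120
  {C}: scan cost=500, card=500
  {B}: scan cost=300, card=300
  {AD}: card=1500; try (A,hash)→2280, (D,merge)→4080, (A,merge)→4260, (D,hash)→5640, (D,nl)→36120, (A,nl)→36300; best=2280 via (A,hash)
  {CD}: card=10000; try (D,hash)→6400, (C,merge)→8300, (D,merge)→8500, (C,hash)→9600, (C,nl_idx)→13000, (C,nl)→150300 …(+1); best=6400 via (D,hash)
  {AB}: card=1800; try (A,hash)→2280, (B,nl_idx)→3000, (B,merge)→4080, (A,merge)→4260, (B,hash)→5640, (B,nl)→36120 …(+1); best=2280 via (A,hash)
  {ACD}: card=50000; try (C,hash)→12780, (A,hash)→18080, (C,merge)→25280, (C,nl_idx)→65780, (A,merge)→157360, (C,nl)→752280 …(+1); best=12780 via (C,hash)
  {ABD}: card=22500; try (B,hash)→9180, (D,hash)→9480, (B,merge)→23280, (D,merge)→26880, (B,nl_idx)→38280, (B,nl)→452280 …(+1); best=9180 via (B,hash)
  {ABCD}: card=750000; try (C,hash)→40680, (B,hash)→68180, (C,merge)→374180, (B,merge)→865780, (C,nl_idx)→961680, (B,nl_idx)→1212780 …(+2); best=40680 via (C,hash)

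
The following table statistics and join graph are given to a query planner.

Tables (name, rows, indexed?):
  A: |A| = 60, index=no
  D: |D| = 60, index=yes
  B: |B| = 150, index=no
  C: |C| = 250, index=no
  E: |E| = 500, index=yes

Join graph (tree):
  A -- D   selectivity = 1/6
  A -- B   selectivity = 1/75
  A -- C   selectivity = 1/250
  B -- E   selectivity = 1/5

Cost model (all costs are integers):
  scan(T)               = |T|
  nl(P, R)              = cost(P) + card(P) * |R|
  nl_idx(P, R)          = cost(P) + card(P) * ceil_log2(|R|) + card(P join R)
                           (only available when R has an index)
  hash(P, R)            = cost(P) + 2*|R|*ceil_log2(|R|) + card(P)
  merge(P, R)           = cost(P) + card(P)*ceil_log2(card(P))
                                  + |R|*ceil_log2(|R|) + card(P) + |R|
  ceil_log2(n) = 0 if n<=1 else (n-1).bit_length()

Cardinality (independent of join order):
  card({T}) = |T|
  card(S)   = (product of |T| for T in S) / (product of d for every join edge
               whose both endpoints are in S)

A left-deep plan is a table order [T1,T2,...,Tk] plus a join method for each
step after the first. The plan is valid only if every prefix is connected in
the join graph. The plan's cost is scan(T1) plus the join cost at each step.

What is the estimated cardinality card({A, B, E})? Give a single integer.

Tables in S: A(60), B(150), E(500)
Edges inside S: A-B(d=75), B-E(d=5)
numerator = 60 * 150 * 500 = 4500000
denominator = 75 * 5 = 375
card(S) = 4500000 / 375 = 12000

12000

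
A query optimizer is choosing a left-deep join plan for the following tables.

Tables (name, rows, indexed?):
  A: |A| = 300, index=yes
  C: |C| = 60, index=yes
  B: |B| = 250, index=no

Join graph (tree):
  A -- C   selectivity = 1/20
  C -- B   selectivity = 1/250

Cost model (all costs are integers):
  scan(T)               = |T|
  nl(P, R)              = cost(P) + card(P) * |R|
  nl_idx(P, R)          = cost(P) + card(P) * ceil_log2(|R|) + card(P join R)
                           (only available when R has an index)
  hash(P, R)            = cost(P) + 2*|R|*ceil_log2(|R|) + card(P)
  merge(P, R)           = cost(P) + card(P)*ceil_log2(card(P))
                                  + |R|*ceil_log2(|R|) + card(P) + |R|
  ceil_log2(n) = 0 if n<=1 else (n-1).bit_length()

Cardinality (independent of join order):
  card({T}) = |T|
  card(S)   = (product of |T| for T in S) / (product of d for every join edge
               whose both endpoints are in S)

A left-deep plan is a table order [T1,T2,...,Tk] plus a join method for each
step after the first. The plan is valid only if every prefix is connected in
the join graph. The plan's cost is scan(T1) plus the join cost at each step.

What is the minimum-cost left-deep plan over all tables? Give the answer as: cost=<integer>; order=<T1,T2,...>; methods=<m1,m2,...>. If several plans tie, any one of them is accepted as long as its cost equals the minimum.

cost=2660; order=B,C,A; methods=hash,nl_idx

Selinger DP (subsets sized 1..n):
  {A}: scan cost=300, card=300
  {C}: scan cost=60, card=60
  {B}: scan cost=250, card=250
  {AC}: card=900; try (C,hash)→1320, (A,nl_idx)→1500, (C,nl_idx)→3000, (A,merge)→3480, (C,merge)→3720, (A,hash)→5520 …(+2); best=1320 via (C,hash)
  {BC}: card=60; try (C,hash)→1220, (C,nl_idx)→1810, (B,merge)→2730, (C,merge)→2920, (B,hash)→4120, (B,nl)→15060 …(+1); best=1220 via (C,hash)
  {ABC}: card=900; try (A,nl_idx)→2660, (A,merge)→4640, (B,hash)→6220, (A,hash)→6680, (B,merge)→13470, (A,nl)→19220 …(+1); best=2660 via (A,nl_idx)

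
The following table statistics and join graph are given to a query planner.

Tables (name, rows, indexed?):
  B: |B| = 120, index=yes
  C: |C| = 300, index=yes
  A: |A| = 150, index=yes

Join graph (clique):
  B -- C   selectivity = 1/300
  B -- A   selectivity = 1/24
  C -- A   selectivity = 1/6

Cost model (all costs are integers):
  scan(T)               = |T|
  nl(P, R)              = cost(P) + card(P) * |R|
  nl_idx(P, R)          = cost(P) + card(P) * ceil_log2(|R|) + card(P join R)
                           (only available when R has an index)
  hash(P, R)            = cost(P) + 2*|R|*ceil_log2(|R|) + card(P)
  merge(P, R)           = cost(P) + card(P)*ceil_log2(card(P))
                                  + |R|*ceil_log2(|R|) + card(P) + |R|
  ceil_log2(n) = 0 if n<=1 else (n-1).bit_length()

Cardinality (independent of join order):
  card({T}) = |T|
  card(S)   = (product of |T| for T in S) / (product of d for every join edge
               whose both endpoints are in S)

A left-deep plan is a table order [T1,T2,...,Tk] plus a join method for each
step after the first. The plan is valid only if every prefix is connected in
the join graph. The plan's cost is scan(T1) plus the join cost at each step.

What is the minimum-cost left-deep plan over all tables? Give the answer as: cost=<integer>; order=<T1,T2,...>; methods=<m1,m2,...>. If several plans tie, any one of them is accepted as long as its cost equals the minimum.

cost=2405; order=B,C,A; methods=nl_idx,nl_idx

Selinger DP (subsets sized 1..n):
  {B}: scan cost=120, card=120
  {C}: scan cost=300, card=300
  {A}: scan cost=150, card=150
  {BC}: card=120; try (C,nl_idx)→1320, (B,hash)→2280, (B,nl_idx)→2520, (C,merge)→4080, (B,merge)→4260, (C,hash)→5640 …(+2); best=1320 via (C,nl_idx)
  {AB}: card=750; try (A,nl_idx)→1830, (B,nl_idx)→1950, (B,hash)→1980, (A,merge)→2430, (B,merge)→2460, (A,hash)→2640 …(+2); best=1830 via (A,nl_idx)
  {AC}: card=7500; try (A,hash)→3000, (C,merge)→4500, (A,merge)→4650, (C,hash)→5700, (C,nl_idx)→9000, (A,nl_idx)→10200 …(+2); best=3000 via (A,hash)
  {ABC}: card=125; try (A,nl_idx)→2405, (A,merge)→3630, (A,hash)→3840, (C,hash)→7980, (C,nl_idx)→8705, (B,hash)→12180 …(+6); best=2405 via (A,nl_idx)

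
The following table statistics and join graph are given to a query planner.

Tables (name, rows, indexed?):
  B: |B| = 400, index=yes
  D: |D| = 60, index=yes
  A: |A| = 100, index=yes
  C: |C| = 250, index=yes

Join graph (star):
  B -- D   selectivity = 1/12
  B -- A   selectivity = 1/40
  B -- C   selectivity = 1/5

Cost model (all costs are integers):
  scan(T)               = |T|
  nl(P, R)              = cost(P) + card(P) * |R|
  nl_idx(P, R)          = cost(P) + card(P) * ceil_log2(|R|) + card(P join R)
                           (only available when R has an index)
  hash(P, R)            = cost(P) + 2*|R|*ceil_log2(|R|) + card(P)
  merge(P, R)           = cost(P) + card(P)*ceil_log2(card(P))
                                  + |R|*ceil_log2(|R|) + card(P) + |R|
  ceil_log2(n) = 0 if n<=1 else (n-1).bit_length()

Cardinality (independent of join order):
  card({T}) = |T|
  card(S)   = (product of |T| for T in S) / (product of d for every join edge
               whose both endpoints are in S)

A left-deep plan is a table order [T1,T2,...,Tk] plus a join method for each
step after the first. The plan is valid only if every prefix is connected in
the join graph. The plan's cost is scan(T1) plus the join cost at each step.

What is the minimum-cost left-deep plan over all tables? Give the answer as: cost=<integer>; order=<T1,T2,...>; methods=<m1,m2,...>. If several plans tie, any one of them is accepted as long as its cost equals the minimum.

cost=12720; order=A,B,D,C; methods=nl_idx,hash,hash

Selinger DP (subsets sized 1..n):
  {B}: scan cost=400, card=400
  {D}: scan cost=60, card=60
  {A}: scan cost=100, card=100
  {C}: scan cost=250, card=250
  {BD}: card=2000; try (D,hash)→1520, (B,nl_idx)→2600, (B,merge)→4480, (D,nl_idx)→4800, (D,merge)→4820, (B,hash)→7320 …(+2); best=1520 via (D,hash)
  {AB}: card=1000; try (B,nl_idx)→2000, (A,hash)→2200, (A,nl_idx)→4200, (B,merge)→4900, (A,merge)→5200, (B,hash)→7400 …(+2); best=2000 via (B,nl_idx)
  {BC}: card=20000; try (C,hash)→4800, (B,merge)→6500, (C,merge)→6650, (B,hash)→7700, (B,nl_idx)→22500, (C,nl_idx)→23600 …(+2); best=4800 via (C,hash)
  {ABD}: card=5000; try (D,hash)→3720, (A,hash)→4920, (D,nl_idx)→13000, (D,merge)→13420, (A,nl_idx)→20520, (A,merge)→26320 …(+2); best=3720 via (D,hash)
  {BCD}: card=100000; try (C,hash)→7520, (D,hash)→25520, (C,merge)→27770, (C,nl_idx)→117520, (D,nl_idx)→224800, (D,merge)→325220 …(+2); best=7520 via (C,hash)
  {ABC}: card=50000; try (C,hash)→7000, (C,merge)→15250, (A,hash)→26200, (C,nl_idx)→60000, (A,nl_idx)→194800, (C,nl)→252000 …(+2); best=7000 via (C,hash)
  {ABCD}: card=250000; try (C,hash)→12720, (D,hash)→57720, (C,merge)→75970, (A,hash)→108920, (C,nl_idx)→293720, (D,nl_idx)→557000 …(+6); best=12720 via (C,hash)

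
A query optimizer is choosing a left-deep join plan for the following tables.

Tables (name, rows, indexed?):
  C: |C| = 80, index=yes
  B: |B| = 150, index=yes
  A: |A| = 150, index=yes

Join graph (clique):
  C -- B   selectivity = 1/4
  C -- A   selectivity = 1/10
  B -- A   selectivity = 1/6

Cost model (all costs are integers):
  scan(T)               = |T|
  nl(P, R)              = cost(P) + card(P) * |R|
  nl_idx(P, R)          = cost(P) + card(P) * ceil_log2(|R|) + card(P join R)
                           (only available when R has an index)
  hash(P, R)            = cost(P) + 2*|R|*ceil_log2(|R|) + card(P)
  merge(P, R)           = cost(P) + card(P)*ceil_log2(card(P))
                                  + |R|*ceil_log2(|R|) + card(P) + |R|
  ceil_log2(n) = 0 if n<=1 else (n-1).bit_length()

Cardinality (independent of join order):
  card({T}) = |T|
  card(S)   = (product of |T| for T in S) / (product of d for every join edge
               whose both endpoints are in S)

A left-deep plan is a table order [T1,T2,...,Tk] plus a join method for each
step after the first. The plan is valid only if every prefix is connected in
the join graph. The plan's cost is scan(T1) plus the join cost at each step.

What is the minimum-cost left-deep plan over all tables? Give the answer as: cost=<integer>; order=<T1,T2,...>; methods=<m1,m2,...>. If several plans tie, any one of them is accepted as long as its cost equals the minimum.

cost=5020; order=A,C,B; methods=hash,hash

Selinger DP (subsets sized 1..n):
  {C}: scan cost=80, card=80
  {B}: scan cost=150, card=150
  {A}: scan cost=150, card=150
  {BC}: card=3000; try (C,hash)→1420, (B,merge)→2070, (C,merge)→2140, (B,hash)→2560, (B,nl_idx)→3720, (C,nl_idx)→4200 …(+2); best=1420 via (C,hash)
  {AC}: card=1200; try (C,hash)→1420, (A,nl_idx)→1920, (A,merge)→2070, (C,merge)→2140, (C,nl_idx)→2400, (A,hash)→2560 …(+2); best=1420 via (C,hash)
  {AB}: card=3750; try (B,hash)→2700, (A,hash)→2700, (B,merge)→2850, (A,merge)→2850, (B,nl_idx)→5100, (A,nl_idx)→5100 …(+2); best=2700 via (B,hash)
  {ABC}: card=7500; try (B,hash)→5020, (A,hash)→6820, (C,hash)→7570, (B,merge)→17170, (B,nl_idx)→18520, (A,nl_idx)→32920 …(+6); best=5020 via (B,hash)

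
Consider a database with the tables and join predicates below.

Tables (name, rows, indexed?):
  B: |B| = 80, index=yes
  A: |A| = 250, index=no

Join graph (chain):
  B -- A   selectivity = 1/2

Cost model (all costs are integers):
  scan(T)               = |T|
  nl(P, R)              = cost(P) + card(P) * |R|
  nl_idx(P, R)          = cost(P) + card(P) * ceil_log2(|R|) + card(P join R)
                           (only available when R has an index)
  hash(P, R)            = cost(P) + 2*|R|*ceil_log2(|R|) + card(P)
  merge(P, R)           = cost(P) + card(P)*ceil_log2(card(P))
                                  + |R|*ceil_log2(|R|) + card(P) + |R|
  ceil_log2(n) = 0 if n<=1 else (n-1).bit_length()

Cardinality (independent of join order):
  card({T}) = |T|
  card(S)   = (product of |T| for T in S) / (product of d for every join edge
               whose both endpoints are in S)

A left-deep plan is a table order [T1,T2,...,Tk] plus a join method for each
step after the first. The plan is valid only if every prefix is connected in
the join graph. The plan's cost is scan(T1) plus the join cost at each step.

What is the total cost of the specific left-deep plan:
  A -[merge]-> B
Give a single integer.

step 1: scan A: cost=250, card=250
step 2: join B via merge
    card(P join B) = 250*80/(2) = 10000
    cost = 250 + 250*8 + 80*7 + 250 + 80 = 3140

3140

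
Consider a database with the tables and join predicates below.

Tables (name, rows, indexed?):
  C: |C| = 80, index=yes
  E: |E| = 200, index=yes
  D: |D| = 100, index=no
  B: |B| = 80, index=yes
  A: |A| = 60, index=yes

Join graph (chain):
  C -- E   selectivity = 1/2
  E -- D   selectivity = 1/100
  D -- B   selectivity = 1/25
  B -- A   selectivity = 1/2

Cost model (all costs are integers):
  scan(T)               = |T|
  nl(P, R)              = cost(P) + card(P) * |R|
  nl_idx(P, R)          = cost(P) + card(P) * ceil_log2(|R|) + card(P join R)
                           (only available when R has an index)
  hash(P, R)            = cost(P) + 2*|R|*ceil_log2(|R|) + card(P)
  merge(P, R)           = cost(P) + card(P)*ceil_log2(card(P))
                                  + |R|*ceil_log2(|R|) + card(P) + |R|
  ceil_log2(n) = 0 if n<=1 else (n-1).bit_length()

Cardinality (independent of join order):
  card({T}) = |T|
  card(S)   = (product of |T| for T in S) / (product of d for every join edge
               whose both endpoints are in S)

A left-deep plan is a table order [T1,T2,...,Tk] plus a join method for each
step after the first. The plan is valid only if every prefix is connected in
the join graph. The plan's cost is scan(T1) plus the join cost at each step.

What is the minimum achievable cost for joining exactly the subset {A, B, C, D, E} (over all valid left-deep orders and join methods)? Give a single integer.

Selinger DP over subsets of {A,B,C,D,E}:
  {C}: scan cost=80, card=80
  {E}: scan cost=200, card=200
  {D}: scan cost=100, card=100
  {B}: scan cost=80, card=80
  {A}: scan cost=60, card=60
  {CE}: card=8000; try (C,hash)→1520, (E,merge)→2520, (C,merge)→2640, (E,hash)→3360, (E,nl_idx)→8720, (C,nl_idx)→9600 …(+2); best=1520 via (C,hash)
  {DE}: card=200; try (E,nl_idx)→1100, (D,hash)→1800, (E,merge)→2700, (D,merge)→2800, (E,hash)→3400, (E,nl)→20100 …(+1); best=1100 via (E,nl_idx)
  {BD}: card=320; try (B,nl_idx)→1120, (B,hash)→1320, (D,merge)→1520, (B,merge)→1540, (D,hash)→1560, (D,nl)→8080 …(+1); best=1120 via (B,nl_idx)
  {AB}: card=2400; try (A,hash)→880, (B,merge)→1120, (A,merge)→1140, (B,hash)→1240, (B,nl_idx)→2880, (A,nl_idx)→2960 …(+2); best=880 via (A,hash)
  {CDE}: card=8000; try (C,hash)→2420, (C,merge)→3540, (C,nl_idx)→10500, (D,hash)→10920, (C,nl)→17100, (D,merge)→114320 …(+1); best=2420 via (C,hash)
  {BDE}: card=640; try (B,hash)→2420, (B,nl_idx)→3140, (B,merge)→3540, (E,nl_idx)→4320, (E,hash)→4640, (E,merge)→6120 …(+2); best=2420 via (B,hash)
  {ABD}: card=9600; try (A,hash)→2160, (D,hash)→4680, (A,merge)→4740, (A,nl_idx)→12640, (A,nl)→20320, (D,merge)→32880 …(+1); best=2160 via (A,hash)
  {BCDE}: card=25600; try (C,hash)→4180, (C,merge)→10100, (B,hash)→11540, (C,nl_idx)→32500, (C,nl)→53620, (B,nl_idx)→84020 …(+2); best=4180 via (C,hash)
  {ABDE}: card=19200; try (A,hash)→3780, (A,merge)→9880, (E,hash)→14960, (A,nl_idx)→25460, (A,nl)→40820, (E,nl_idx)→98160 …(+2); best=3780 via (A,hash)
  {ABCDE}: card=768000; try (C,hash)→24100, (A,hash)→30500, (C,merge)→311620, (A,merge)→414200, (C,nl_idx)→906180, (A,nl_idx)→925780 …(+2); best=24100 via (C,hash)

24100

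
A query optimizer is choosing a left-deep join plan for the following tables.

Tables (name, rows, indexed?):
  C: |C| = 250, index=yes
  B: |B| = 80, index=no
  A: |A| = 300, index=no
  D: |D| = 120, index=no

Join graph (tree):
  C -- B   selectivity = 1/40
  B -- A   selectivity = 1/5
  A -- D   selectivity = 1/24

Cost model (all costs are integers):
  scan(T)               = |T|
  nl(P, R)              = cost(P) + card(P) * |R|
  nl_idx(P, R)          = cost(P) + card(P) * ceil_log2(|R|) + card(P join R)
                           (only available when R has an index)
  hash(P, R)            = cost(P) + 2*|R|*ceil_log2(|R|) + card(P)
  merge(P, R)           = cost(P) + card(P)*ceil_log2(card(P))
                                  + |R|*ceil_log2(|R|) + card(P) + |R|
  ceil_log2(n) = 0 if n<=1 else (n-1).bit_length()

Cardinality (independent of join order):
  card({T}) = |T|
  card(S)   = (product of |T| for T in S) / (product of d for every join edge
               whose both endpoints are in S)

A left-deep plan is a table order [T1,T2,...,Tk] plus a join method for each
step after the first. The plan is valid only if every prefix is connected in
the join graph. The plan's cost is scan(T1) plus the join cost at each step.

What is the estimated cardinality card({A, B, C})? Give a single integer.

30000

Tables in S: A(300), B(80), C(250)
Edges inside S: C-B(d=40), B-A(d=5)
numerator = 300 * 80 * 250 = 6000000
denominator = 40 * 5 = 200
card(S) = 6000000 / 200 = 30000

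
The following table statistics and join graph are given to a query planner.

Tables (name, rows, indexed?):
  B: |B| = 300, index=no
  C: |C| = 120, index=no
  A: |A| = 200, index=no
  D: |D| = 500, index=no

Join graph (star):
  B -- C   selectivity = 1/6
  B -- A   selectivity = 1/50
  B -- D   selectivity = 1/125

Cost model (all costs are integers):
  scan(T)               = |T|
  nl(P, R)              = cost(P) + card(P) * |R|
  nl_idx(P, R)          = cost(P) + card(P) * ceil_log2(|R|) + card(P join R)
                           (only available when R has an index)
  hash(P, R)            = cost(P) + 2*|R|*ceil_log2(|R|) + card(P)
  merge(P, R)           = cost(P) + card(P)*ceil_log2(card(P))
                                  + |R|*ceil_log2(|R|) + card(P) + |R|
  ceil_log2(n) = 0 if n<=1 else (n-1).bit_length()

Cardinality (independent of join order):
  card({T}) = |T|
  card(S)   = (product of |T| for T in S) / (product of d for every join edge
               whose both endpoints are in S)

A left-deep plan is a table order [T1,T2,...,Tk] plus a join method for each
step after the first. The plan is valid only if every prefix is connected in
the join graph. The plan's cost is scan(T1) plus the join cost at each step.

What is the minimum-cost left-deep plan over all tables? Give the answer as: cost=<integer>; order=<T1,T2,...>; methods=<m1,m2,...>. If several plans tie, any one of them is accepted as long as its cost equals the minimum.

Selinger DP (subsets sized 1..n):
  {B}: scan cost=300, card=300
  {C}: scan cost=120, card=120
  {A}: scan cost=200, card=200
  {D}: scan cost=500, card=500
  {BC}: card=6000; try (C,hash)→2280, (B,merge)→4080, (C,merge)→4260, (B,hash)→5640, (B,nl)→36120, (C,nl)→36300; best=2280 via (C,hash)
  {AB}: card=1200; try (A,hash)→3800, (B,merge)→5000, (A,merge)→5100, (B,hash)→5800, (B,nl)→60200, (A,nl)→60300; best=3800 via (A,hash)
  {BD}: card=1200; try (B,hash)→6400, (D,merge)→8300, (B,merge)→8500, (D,hash)→9600, (D,nl)→150300, (B,nl)→150500; best=6400 via (B,hash)
  {ABC}: card=24000; try (C,hash)→6680, (A,hash)→11480, (C,merge)→19160, (A,merge)→88080, (C,nl)→147800, (A,nl)→1202280; best=6680 via (C,hash)
  {BCD}: card=24000; try (C,hash)→9280, (D,hash)→17280, (C,merge)→21760, (D,merge)→91280, (C,nl)→150400, (D,nl)→3002280; best=9280 via (C,hash)
  {ABD}: card=4800; try (A,hash)→10800, (D,hash)→14000, (A,merge)→22600, (D,merge)→23200, (A,nl)→246400, (D,nl)→603800; best=10800 via (A,hash)
  {ABCD}: card=96000; try (C,hash)→17280, (A,hash)→36480, (D,hash)→39680, (C,merge)→78960, (A,merge)→395080, (D,merge)→395680 …(+3); best=17280 via (C,hash)

cost=17280; order=D,B,A,C; methods=hash,hash,hash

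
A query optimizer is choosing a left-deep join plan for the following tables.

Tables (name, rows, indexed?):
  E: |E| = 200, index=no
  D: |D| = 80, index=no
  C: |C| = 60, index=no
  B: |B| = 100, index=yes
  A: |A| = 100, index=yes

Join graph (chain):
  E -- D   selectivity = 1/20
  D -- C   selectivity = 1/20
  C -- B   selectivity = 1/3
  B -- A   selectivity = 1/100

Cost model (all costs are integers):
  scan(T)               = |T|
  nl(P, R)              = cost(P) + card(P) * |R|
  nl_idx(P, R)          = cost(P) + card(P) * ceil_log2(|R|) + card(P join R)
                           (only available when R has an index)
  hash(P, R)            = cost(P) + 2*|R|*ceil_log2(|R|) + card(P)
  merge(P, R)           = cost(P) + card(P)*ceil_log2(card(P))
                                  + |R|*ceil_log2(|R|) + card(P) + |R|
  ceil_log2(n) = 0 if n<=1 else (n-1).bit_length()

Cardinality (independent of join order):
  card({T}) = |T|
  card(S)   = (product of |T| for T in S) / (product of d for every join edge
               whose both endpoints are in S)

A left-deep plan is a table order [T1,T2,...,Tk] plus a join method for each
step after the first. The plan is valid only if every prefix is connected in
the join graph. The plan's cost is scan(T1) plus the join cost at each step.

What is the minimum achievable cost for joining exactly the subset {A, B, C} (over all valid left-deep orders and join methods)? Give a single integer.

Selinger DP over subsets of {A,B,C}:
  {C}: scan cost=60, card=60
  {B}: scan cost=100, card=100
  {A}: scan cost=100, card=100
  {BC}: card=2000; try (C,hash)→920, (B,merge)→1280, (C,merge)→1320, (B,hash)→1520, (B,nl_idx)→2480, (B,nl)→6060 …(+1); best=920 via (C,hash)
  {AB}: card=100; try (B,nl_idx)→900, (A,nl_idx)→900, (B,hash)→1600, (A,hash)→1600, (B,merge)→1700, (A,merge)→1700 …(+2); best=900 via (B,nl_idx)
  {ABC}: card=2000; try (C,hash)→1720, (C,merge)→2120, (A,hash)→4320, (C,nl)→6900, (A,nl_idx)→16920, (A,merge)→25720 …(+1); best=1720 via (C,hash)

1720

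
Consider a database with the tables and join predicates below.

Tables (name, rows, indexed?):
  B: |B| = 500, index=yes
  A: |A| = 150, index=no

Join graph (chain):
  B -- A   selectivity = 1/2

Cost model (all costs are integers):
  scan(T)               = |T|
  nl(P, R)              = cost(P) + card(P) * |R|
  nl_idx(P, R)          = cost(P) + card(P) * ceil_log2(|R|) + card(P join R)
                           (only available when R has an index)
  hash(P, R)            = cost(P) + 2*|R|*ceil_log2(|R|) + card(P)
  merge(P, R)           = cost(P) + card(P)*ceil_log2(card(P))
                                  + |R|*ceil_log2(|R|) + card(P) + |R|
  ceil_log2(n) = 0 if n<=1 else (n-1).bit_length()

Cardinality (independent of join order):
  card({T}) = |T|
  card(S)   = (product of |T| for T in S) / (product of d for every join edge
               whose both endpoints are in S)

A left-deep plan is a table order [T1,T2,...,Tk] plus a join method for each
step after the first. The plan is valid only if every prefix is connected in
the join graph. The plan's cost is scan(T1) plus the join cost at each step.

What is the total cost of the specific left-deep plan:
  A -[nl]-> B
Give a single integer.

75150

step 1: scan A: cost=150, card=150
step 2: join B via nl
    card(P join B) = 150*500/(2) = 37500
    cost = 150 + 150*500 = 75150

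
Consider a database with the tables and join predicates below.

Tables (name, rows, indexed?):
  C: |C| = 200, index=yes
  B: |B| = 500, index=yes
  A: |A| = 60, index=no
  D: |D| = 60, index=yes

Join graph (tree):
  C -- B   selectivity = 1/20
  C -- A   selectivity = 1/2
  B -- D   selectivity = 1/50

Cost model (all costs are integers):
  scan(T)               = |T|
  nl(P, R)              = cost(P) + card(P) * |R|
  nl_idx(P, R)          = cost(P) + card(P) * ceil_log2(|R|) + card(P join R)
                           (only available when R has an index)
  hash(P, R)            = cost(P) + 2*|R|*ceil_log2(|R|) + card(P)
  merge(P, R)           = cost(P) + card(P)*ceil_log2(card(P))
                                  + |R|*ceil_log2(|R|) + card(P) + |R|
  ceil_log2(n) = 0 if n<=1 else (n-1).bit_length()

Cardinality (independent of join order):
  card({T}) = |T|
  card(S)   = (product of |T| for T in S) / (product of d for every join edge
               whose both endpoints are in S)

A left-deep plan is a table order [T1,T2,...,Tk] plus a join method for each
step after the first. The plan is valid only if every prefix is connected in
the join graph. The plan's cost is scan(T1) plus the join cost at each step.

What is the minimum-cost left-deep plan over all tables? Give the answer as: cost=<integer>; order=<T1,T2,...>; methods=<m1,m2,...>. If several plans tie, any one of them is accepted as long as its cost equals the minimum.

Selinger DP (subsets sized 1..n):
  {C}: scan cost=200, card=200
  {B}: scan cost=500, card=500
  {A}: scan cost=60, card=60
  {D}: scan cost=60, card=60
  {BC}: card=5000; try (C,hash)→4200, (B,merge)→7000, (B,nl_idx)→7000, (C,merge)→7300, (B,hash)→9400, (C,nl_idx)→9500 …(+2); best=4200 via (C,hash)
  {AC}: card=6000; try (A,hash)→1120, (C,merge)→2280, (A,merge)→2420, (C,hash)→3320, (C,nl_idx)→6540, (C,nl)→12060 …(+1); best=1120 via (A,hash)
  {BD}: card=600; try (B,nl_idx)→1200, (D,hash)→1720, (D,nl_idx)→4100, (B,merge)→5480, (D,merge)→5920, (B,hash)→9120 …(+2); best=1200 via (B,nl_idx)
  {ABC}: card=150000; try (A,hash)→9920, (B,hash)→16120, (A,merge)→74620, (B,merge)→90120, (B,nl_idx)→205120, (A,nl)→304200 …(+1); best=9920 via (A,hash)
  {BCD}: card=6000; try (C,hash)→5000, (C,merge)→9600, (D,hash)→9920, (C,nl_idx)→12000, (D,nl_idx)→40200, (D,merge)→74620 …(+2); best=5000 via (C,hash)
  {ABCD}: card=180000; try (A,hash)→11720, (A,merge)→89420, (D,hash)→160640, (A,nl)→365000, (D,nl_idx)→1089920, (D,merge)→2860340 …(+1); best=11720 via (A,hash)

cost=11720; order=D,B,C,A; methods=nl_idx,hash,hash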